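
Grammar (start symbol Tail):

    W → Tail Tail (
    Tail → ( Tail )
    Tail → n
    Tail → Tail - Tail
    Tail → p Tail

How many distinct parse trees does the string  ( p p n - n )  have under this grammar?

3

Parse trees for ( p p n - n ):
  [Tail ( [Tail [Tail p [Tail p [Tail n]]] - [Tail n]] )]
  [Tail ( [Tail p [Tail [Tail p [Tail n]] - [Tail n]]] )]
  [Tail ( [Tail p [Tail p [Tail [Tail n] - [Tail n]]]] )]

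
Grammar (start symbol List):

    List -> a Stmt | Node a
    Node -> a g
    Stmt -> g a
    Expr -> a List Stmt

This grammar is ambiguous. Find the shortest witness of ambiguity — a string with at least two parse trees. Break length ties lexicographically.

a g a

length 3: a g a has 2 parse trees

Two derivations of a g a:
  List ⇒ a Stmt ⇒ a g a
  List ⇒ Node a ⇒ a g a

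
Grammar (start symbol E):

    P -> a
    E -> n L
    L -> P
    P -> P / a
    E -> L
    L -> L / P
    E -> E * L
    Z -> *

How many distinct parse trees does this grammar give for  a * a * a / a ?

Parse trees for a * a * a / a:
  [E [E [E [L [P a]]] * [L [P a]]] * [L [P [P a] / a]]]
  [E [E [E [L [P a]]] * [L [P a]]] * [L [L [P a]] / [P a]]]

2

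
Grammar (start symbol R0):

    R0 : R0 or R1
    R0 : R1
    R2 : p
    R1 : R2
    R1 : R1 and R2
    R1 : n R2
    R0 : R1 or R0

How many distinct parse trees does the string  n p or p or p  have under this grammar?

Parse trees for n p or p or p:
  [R0 [R0 [R0 [R1 n [R2 p]]] or [R1 [R2 p]]] or [R1 [R2 p]]]
  [R0 [R0 [R1 n [R2 p]] or [R0 [R1 [R2 p]]]] or [R1 [R2 p]]]
  [R0 [R1 n [R2 p]] or [R0 [R0 [R1 [R2 p]]] or [R1 [R2 p]]]]
  [R0 [R1 n [R2 p]] or [R0 [R1 [R2 p]] or [R0 [R1 [R2 p]]]]]

4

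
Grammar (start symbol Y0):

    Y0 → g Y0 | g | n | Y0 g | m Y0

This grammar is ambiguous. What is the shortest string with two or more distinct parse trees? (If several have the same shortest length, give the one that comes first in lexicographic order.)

g g

length 1: no string has ≥2 trees
length 2: g g has 2 parse trees

Two derivations of g g:
  Y0 ⇒ g Y0 ⇒ g g
  Y0 ⇒ Y0 g ⇒ g g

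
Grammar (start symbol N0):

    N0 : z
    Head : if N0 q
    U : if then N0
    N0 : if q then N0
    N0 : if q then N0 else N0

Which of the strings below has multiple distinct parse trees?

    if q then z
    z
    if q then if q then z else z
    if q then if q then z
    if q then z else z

if q then z: 1 tree
z: 1 tree
if q then if q then z else z: 2 trees
if q then if q then z: 1 tree
if q then z else z: 1 tree

if q then if q then z else z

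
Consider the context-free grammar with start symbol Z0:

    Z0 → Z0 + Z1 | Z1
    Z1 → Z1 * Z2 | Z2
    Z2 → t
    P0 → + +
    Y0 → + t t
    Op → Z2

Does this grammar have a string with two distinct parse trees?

Only Z0, Z1, Z2 are reachable from Z0; ignoring the rest: Z0 → Z0 + Z1 | Z1  ;  Z1 → Z1 * Z2 | Z2  — a left-associative chain with Z2 at the bottom. Each string factors uniquely by precedence.

Unambiguous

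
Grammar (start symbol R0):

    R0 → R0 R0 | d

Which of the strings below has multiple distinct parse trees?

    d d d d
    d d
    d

d d d d

d d d d: 5 trees
d d: 1 tree
d: 1 tree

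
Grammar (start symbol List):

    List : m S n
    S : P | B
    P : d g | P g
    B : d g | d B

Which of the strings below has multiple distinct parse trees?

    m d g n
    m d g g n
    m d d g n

m d g n: 2 trees
m d g g n: 1 tree
m d d g n: 1 tree

m d g n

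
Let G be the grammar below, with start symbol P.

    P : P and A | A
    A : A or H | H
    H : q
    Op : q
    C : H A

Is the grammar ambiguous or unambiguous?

Only P, A, H are reachable from P; ignoring the rest: This is a standard precedence ladder (P over A over H), with each level left-recursive on its own operator ('and' at P, 'or' at A). That structure is LR(1), hence unambiguous.

Unambiguous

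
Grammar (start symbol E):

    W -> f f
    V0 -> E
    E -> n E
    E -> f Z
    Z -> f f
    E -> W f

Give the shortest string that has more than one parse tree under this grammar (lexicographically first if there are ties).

length 3: f f f has 2 parse trees

Two derivations of f f f:
  E ⇒ f Z ⇒ f f f
  E ⇒ W f ⇒ f f f

f f f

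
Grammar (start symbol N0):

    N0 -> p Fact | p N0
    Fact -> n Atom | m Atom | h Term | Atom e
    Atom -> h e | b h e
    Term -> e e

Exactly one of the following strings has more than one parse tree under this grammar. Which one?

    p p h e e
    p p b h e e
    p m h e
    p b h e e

p p h e e: 2 trees
p p b h e e: 1 tree
p m h e: 1 tree
p b h e e: 1 tree

p p h e e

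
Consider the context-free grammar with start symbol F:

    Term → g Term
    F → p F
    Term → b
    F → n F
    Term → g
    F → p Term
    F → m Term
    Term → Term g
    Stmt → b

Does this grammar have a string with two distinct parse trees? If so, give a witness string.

Ambiguous

Witness: m g g

Derivation 1: F ⇒ m Term ⇒ m g Term ⇒ m g g
Derivation 2: F ⇒ m Term ⇒ m Term g ⇒ m g g

Two distinct leftmost derivations for the same string.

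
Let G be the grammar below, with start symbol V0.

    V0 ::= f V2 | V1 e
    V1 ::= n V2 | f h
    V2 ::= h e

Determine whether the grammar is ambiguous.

Ambiguous

Witness: f h e

Derivation 1: V0 ⇒ f V2 ⇒ f h e
Derivation 2: V0 ⇒ V1 e ⇒ f h e

Two distinct leftmost derivations for the same string.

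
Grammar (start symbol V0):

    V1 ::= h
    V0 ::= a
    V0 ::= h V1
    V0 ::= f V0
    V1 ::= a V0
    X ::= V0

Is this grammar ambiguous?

Unambiguous

Only V0, V1 are reachable from V0; ignoring the rest: Each reachable nonterminal has at most one production per leading terminal, and all productions are right-linear; the derivation is determined token-by-token.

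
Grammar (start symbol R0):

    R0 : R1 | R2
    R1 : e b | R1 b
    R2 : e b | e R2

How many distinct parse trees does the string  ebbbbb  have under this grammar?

Parse trees for ebbbbb:
  [R0 [R1 [R1 [R1 [R1 [R1 e b] b] b] b] b]]

1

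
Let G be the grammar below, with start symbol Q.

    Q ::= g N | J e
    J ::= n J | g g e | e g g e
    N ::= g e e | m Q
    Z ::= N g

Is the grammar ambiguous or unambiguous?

Witness: g g e e

Derivation 1: Q ⇒ g N ⇒ g g e e
Derivation 2: Q ⇒ J e ⇒ g g e e

Two distinct leftmost derivations for the same string.

Ambiguous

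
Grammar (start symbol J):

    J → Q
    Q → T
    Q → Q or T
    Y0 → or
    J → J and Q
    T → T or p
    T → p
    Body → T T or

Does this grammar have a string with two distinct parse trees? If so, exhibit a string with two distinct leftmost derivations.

Ambiguous

Witness: p or p

Derivation 1: J ⇒ Q ⇒ T ⇒ T or p ⇒ p or p
Derivation 2: J ⇒ Q ⇒ Q or T ⇒ T or T ⇒ p or T ⇒ p or p

Two distinct leftmost derivations for the same string.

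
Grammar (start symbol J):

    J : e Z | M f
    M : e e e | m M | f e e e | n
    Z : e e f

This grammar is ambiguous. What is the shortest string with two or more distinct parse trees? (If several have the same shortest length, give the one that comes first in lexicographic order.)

e e e f

length 2: no string has ≥2 trees
length 3: no string has ≥2 trees
length 4: e e e f has 2 parse trees

Two derivations of e e e f:
  J ⇒ e Z ⇒ e e e f
  J ⇒ M f ⇒ e e e f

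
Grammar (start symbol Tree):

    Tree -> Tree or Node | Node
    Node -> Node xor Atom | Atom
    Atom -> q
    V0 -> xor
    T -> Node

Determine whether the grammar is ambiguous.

Only Tree, Node, Atom are reachable from Tree; ignoring the rest: Tree → Tree or Node | Node  ;  Node → Node xor Atom | Atom  — a left-associative chain with Atom at the bottom. Each string factors uniquely by precedence.

Unambiguous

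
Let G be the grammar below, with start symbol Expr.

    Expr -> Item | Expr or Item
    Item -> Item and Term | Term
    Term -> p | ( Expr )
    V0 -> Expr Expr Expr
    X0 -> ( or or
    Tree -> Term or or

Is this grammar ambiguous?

Unambiguous

Only Expr, Item, Term are reachable from Expr; ignoring the rest: The grammar is stratified — Expr handles 'or' (left-recursive), Item handles 'and', Term atoms. Each operator has a fixed associativity and precedence level, so every string has one parse.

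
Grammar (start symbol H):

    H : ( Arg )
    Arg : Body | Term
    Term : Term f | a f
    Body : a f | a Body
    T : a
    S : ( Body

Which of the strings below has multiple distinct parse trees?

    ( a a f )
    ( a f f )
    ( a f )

( a f )

( a a f ): 1 tree
( a f f ): 1 tree
( a f ): 2 trees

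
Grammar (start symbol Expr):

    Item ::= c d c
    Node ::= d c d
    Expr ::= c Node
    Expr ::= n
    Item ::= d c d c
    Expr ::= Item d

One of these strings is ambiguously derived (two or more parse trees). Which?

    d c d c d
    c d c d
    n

c d c d

d c d c d: 1 tree
c d c d: 2 trees
n: 1 tree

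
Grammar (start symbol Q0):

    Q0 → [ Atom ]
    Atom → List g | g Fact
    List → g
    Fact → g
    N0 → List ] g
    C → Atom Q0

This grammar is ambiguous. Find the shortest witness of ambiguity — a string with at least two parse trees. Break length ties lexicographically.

[ g g ]

length 4: [ g g ] has 2 parse trees

Two derivations of [ g g ]:
  Q0 ⇒ [ Atom ] ⇒ [ List g ] ⇒ [ g g ]
  Q0 ⇒ [ Atom ] ⇒ [ g Fact ] ⇒ [ g g ]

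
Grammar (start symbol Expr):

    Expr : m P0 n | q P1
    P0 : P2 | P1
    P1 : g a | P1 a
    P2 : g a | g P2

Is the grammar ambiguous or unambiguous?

Ambiguous

Witness: m g a n

Derivation 1: Expr ⇒ m P0 n ⇒ m P2 n ⇒ m g a n
Derivation 2: Expr ⇒ m P0 n ⇒ m P1 n ⇒ m g a n

Two distinct leftmost derivations for the same string.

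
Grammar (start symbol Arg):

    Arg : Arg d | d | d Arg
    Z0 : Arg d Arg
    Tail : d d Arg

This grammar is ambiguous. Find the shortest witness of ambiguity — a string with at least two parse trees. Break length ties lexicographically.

d d

length 1: no string has ≥2 trees
length 2: d d has 2 parse trees

Two derivations of d d:
  Arg ⇒ Arg d ⇒ d d
  Arg ⇒ d Arg ⇒ d d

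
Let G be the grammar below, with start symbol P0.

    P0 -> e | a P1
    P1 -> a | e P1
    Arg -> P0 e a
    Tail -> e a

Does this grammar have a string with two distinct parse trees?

Unambiguous

Only P0, P1 are reachable from P0; ignoring the rest: Restricted to the reachable nonterminals, every rule has the form A → t or A → t B, and no two rules for the same A share a first terminal. The grammar encodes a DFA — one run per string.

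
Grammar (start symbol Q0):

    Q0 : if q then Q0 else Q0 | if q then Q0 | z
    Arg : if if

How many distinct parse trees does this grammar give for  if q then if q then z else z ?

2

Parse trees for if q then if q then z else z:
  [Q0 if q then [Q0 if q then [Q0 z]] else [Q0 z]]
  [Q0 if q then [Q0 if q then [Q0 z] else [Q0 z]]]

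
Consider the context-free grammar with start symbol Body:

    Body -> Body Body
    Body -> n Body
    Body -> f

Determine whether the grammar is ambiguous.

Ambiguous

Witness: f f f

Derivation 1: Body ⇒ Body Body ⇒ Body Body Body ⇒ f Body Body ⇒ f f Body ⇒ f f f
Derivation 2: Body ⇒ Body Body ⇒ f Body ⇒ f Body Body ⇒ f f Body ⇒ f f f

Two distinct leftmost derivations for the same string.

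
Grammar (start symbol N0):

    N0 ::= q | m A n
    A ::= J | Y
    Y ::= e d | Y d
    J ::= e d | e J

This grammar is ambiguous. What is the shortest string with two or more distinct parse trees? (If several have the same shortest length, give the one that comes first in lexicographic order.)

m e d n

length 1: no string has ≥2 trees
length 4: m e d n has 2 parse trees

Two derivations of m e d n:
  N0 ⇒ m A n ⇒ m J n ⇒ m e d n
  N0 ⇒ m A n ⇒ m Y n ⇒ m e d n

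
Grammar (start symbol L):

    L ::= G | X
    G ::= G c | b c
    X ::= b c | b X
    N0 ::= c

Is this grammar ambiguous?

Witness: b c

Derivation 1: L ⇒ G ⇒ b c
Derivation 2: L ⇒ X ⇒ b c

Two distinct leftmost derivations for the same string.

Ambiguous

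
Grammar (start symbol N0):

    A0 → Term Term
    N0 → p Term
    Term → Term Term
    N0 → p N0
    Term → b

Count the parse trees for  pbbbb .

5

Parse trees for pbbbb:
  [N0 p [Term [Term b] [Term [Term b] [Term [Term b] [Term b]]]]]
  [N0 p [Term [Term b] [Term [Term [Term b] [Term b]] [Term b]]]]
  [N0 p [Term [Term [Term b] [Term b]] [Term [Term b] [Term b]]]]
  [N0 p [Term [Term [Term b] [Term [Term b] [Term b]]] [Term b]]]
  [N0 p [Term [Term [Term [Term b] [Term b]] [Term b]] [Term b]]]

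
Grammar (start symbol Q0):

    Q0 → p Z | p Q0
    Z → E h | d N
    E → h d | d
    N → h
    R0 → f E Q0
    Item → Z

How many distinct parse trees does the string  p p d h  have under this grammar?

Parse trees for p p d h:
  [Q0 p [Q0 p [Z [E d] h]]]
  [Q0 p [Q0 p [Z d [N h]]]]

2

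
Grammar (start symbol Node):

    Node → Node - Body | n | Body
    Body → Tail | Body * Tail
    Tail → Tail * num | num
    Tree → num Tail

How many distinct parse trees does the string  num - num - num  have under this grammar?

Parse trees for num - num - num:
  [Node [Node [Node [Body [Tail num]]] - [Body [Tail num]]] - [Body [Tail num]]]

1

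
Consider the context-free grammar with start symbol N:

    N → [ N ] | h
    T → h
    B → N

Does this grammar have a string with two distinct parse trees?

(T, B are unreachable from N, so their rules don't affect L(N).) L(N) is { openⁿ atom closeⁿ : n ≥ 0 }. The bracket depth fixes n, and the derivation is forced at every step.

Unambiguous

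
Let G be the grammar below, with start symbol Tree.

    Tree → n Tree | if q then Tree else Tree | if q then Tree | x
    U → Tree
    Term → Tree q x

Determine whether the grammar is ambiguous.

Ambiguous

Witness: if q then if q then x else x

Derivation 1: Tree ⇒ if q then Tree else Tree ⇒ if q then if q then Tree else Tree ⇒ if q then if q then x else Tree ⇒ if q then if q then x else x
Derivation 2: Tree ⇒ if q then Tree ⇒ if q then if q then Tree else Tree ⇒ if q then if q then x else Tree ⇒ if q then if q then x else x

Two distinct leftmost derivations for the same string.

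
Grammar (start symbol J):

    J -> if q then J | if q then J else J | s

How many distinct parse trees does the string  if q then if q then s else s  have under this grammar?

Parse trees for if q then if q then s else s:
  [J if q then [J if q then [J s] else [J s]]]
  [J if q then [J if q then [J s]] else [J s]]

2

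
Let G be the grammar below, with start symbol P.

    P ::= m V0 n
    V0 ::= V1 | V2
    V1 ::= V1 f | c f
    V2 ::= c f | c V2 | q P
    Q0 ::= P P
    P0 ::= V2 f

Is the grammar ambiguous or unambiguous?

Ambiguous

Witness: m c f n

Derivation 1: P ⇒ m V0 n ⇒ m V1 n ⇒ m c f n
Derivation 2: P ⇒ m V0 n ⇒ m V2 n ⇒ m c f n

Two distinct leftmost derivations for the same string.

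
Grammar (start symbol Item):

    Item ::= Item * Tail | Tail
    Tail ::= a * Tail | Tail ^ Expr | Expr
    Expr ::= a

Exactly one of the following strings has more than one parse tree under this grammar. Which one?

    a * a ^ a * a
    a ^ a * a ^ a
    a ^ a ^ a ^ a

a * a ^ a * a

a * a ^ a * a: 3 trees
a ^ a * a ^ a: 1 tree
a ^ a ^ a ^ a: 1 tree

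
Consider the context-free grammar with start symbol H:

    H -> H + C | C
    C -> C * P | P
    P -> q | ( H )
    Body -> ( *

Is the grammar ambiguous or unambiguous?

Unambiguous

(Body is unreachable from H, so its rules don't affect L(H).) The grammar is stratified — H handles '+' (left-recursive), C handles '*', P atoms. Each operator has a fixed associativity and precedence level, so every string has one parse.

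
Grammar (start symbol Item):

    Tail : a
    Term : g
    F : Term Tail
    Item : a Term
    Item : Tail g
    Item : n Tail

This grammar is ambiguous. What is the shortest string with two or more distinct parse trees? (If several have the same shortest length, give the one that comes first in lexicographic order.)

a g

length 2: a g has 2 parse trees

Two derivations of a g:
  Item ⇒ a Term ⇒ a g
  Item ⇒ Tail g ⇒ a g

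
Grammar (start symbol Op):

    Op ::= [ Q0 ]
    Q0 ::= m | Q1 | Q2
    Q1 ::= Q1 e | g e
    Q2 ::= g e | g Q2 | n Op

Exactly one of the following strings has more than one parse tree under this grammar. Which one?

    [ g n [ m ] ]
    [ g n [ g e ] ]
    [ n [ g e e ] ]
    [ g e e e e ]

[ g n [ m ] ]: 1 tree
[ g n [ g e ] ]: 2 trees
[ n [ g e e ] ]: 1 tree
[ g e e e e ]: 1 tree

[ g n [ g e ] ]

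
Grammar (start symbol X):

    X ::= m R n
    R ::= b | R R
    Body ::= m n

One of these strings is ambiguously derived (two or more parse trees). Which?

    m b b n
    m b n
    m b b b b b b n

m b b n: 1 tree
m b n: 1 tree
m b b b b b b n: 42 trees

m b b b b b b n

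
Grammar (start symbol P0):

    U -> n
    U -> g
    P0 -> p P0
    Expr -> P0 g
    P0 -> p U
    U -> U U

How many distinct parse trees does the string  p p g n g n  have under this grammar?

Parse trees for p p g n g n:
  [P0 p [P0 p [U [U g] [U [U n] [U [U g] [U n]]]]]]
  [P0 p [P0 p [U [U g] [U [U [U n] [U g]] [U n]]]]]
  [P0 p [P0 p [U [U [U g] [U n]] [U [U g] [U n]]]]]
  [P0 p [P0 p [U [U [U g] [U [U n] [U g]]] [U n]]]]
  [P0 p [P0 p [U [U [U [U g] [U n]] [U g]] [U n]]]]

5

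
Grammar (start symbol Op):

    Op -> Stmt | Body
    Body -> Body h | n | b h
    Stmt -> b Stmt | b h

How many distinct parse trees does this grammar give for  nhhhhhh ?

Parse trees for nhhhhhh:
  [Op [Body [Body [Body [Body [Body [Body [Body n] h] h] h] h] h] h]]

1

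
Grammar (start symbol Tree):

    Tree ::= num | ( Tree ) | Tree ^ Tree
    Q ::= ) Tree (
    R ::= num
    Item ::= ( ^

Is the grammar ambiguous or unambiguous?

Ambiguous

Witness: num ^ num ^ num

Derivation 1: Tree ⇒ Tree ^ Tree ⇒ num ^ Tree ⇒ num ^ Tree ^ Tree ⇒ num ^ num ^ Tree ⇒ num ^ num ^ num
Derivation 2: Tree ⇒ Tree ^ Tree ⇒ Tree ^ Tree ^ Tree ⇒ num ^ Tree ^ Tree ⇒ num ^ num ^ Tree ⇒ num ^ num ^ num

Two distinct leftmost derivations for the same string.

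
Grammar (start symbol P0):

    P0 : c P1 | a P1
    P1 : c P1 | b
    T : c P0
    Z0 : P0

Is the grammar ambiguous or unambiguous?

(T, Z0 are unreachable from P0, so their rules don't affect L(P0).) Restricted to the reachable nonterminals, every rule has the form A → t or A → t B, and no two rules for the same A share a first terminal. The grammar encodes a DFA — one run per string.

Unambiguous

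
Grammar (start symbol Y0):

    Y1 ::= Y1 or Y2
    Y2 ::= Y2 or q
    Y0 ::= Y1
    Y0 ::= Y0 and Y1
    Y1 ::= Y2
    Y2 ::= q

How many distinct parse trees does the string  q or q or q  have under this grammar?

Parse trees for q or q or q:
  [Y0 [Y1 [Y1 [Y2 q]] or [Y2 [Y2 q] or q]]]
  [Y0 [Y1 [Y1 [Y1 [Y2 q]] or [Y2 q]] or [Y2 q]]]
  [Y0 [Y1 [Y1 [Y2 [Y2 q] or q]] or [Y2 q]]]
  [Y0 [Y1 [Y2 [Y2 [Y2 q] or q] or q]]]

4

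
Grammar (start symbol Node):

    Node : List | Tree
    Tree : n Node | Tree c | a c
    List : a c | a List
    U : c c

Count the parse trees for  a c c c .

Parse trees for a c c c:
  [Node [Tree [Tree [Tree a c] c] c]]

1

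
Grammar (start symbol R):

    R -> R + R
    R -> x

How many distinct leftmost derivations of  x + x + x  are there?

2

Parse trees for x + x + x:
  [R [R x] + [R [R x] + [R x]]]
  [R [R [R x] + [R x]] + [R x]]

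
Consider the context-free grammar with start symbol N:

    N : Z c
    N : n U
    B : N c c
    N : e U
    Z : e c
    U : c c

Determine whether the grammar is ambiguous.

Witness: e c c

Derivation 1: N ⇒ Z c ⇒ e c c
Derivation 2: N ⇒ e U ⇒ e c c

Two distinct leftmost derivations for the same string.

Ambiguous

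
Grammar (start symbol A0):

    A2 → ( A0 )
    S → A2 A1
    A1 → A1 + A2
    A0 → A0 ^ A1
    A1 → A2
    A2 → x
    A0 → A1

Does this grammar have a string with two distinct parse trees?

(S is unreachable from A0, so its rules don't affect L(A0).) The grammar is stratified — A0 handles '^' (left-recursive), A1 handles '+', A2 atoms. Each operator has a fixed associativity and precedence level, so every string has one parse.

Unambiguous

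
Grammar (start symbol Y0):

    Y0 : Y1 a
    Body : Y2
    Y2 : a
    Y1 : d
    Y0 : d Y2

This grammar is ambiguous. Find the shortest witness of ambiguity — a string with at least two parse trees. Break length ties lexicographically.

d a

length 2: d a has 2 parse trees

Two derivations of d a:
  Y0 ⇒ Y1 a ⇒ d a
  Y0 ⇒ d Y2 ⇒ d a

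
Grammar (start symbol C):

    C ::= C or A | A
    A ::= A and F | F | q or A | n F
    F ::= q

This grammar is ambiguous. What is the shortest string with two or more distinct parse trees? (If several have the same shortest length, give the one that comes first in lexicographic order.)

length 1: no string has ≥2 trees
length 2: no string has ≥2 trees
length 3: q or q has 2 parse trees

Two derivations of q or q:
  C ⇒ C or A ⇒ A or A ⇒ F or A ⇒ q or A ⇒ q or F ⇒ q or q
  C ⇒ A ⇒ q or A ⇒ q or F ⇒ q or q

q or q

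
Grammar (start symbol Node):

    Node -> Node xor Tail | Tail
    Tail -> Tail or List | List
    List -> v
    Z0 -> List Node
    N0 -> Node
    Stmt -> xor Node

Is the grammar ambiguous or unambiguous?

Unambiguous

(Z0, N0, Stmt are unreachable from Node, so their rules don't affect L(Node).) This is a standard precedence ladder (Node over Tail over List), with each level left-recursive on its own operator ('xor' at Node, 'or' at Tail). That structure is LR(1), hence unambiguous.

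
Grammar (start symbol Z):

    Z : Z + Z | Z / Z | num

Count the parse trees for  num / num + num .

Parse trees for num / num + num:
  [Z [Z [Z num] / [Z num]] + [Z num]]
  [Z [Z num] / [Z [Z num] + [Z num]]]

2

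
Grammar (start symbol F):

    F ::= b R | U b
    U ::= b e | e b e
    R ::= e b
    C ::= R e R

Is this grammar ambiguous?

Ambiguous

Witness: b e b

Derivation 1: F ⇒ b R ⇒ b e b
Derivation 2: F ⇒ U b ⇒ b e b

Two distinct leftmost derivations for the same string.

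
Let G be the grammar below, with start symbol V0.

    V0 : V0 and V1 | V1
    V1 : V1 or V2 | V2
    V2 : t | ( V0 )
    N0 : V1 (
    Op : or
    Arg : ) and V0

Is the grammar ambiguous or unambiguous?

Unambiguous

Only V0, V1, V2 are reachable from V0; ignoring the rest: The grammar is stratified — V0 handles 'and' (left-recursive), V1 handles 'or', V2 atoms. Each operator has a fixed associativity and precedence level, so every string has one parse.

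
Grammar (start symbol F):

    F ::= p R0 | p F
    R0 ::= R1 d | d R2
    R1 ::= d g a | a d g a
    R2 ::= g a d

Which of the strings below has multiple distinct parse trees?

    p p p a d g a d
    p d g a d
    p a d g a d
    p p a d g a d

p p p a d g a d: 1 tree
p d g a d: 2 trees
p a d g a d: 1 tree
p p a d g a d: 1 tree

p d g a d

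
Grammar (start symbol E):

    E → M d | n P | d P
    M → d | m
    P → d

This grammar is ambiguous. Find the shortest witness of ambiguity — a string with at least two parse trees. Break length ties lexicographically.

length 2: d d has 2 parse trees

Two derivations of d d:
  E ⇒ M d ⇒ d d
  E ⇒ d P ⇒ d d

d d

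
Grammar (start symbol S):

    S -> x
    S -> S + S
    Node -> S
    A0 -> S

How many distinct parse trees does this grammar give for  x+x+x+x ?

Parse trees for x+x+x+x:
  [S [S x] + [S [S x] + [S [S x] + [S x]]]]
  [S [S x] + [S [S [S x] + [S x]] + [S x]]]
  [S [S [S x] + [S x]] + [S [S x] + [S x]]]
  [S [S [S x] + [S [S x] + [S x]]] + [S x]]
  [S [S [S [S x] + [S x]] + [S x]] + [S x]]

5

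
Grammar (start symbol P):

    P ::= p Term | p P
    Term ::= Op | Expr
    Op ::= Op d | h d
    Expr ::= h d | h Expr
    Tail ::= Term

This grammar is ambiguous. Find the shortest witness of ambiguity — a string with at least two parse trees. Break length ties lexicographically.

length 3: p h d has 2 parse trees

Two derivations of p h d:
  P ⇒ p Term ⇒ p Op ⇒ p h d
  P ⇒ p Term ⇒ p Expr ⇒ p h d

p h d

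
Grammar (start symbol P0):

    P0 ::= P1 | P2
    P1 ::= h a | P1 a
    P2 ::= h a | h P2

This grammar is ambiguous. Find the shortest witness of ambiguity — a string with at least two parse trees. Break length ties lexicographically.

length 2: h a has 2 parse trees

Two derivations of h a:
  P0 ⇒ P1 ⇒ h a
  P0 ⇒ P2 ⇒ h a

h a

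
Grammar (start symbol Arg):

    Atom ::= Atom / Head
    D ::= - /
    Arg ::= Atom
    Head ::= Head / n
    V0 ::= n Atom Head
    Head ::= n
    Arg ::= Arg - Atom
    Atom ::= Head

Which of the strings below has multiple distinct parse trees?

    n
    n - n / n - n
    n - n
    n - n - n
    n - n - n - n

n: 1 tree
n - n / n - n: 2 trees
n - n: 1 tree
n - n - n: 1 tree
n - n - n - n: 1 tree

n - n / n - n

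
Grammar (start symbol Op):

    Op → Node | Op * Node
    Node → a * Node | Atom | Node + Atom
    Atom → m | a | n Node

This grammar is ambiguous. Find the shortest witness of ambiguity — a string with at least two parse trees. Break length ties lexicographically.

length 1: no string has ≥2 trees
length 2: no string has ≥2 trees
length 3: a * a has 2 parse trees

Two derivations of a * a:
  Op ⇒ Node ⇒ a * Node ⇒ a * Atom ⇒ a * a
  Op ⇒ Op * Node ⇒ Node * Node ⇒ Atom * Node ⇒ a * Node ⇒ a * Atom ⇒ a * a

a * a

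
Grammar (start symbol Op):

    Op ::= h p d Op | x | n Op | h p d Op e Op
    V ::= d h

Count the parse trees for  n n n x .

1

Parse trees for n n n x:
  [Op n [Op n [Op n [Op x]]]]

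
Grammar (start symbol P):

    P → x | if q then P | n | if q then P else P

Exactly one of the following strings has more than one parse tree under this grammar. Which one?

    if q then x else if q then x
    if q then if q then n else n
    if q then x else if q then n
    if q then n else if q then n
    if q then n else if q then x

if q then x else if q then x: 1 tree
if q then if q then n else n: 2 trees
if q then x else if q then n: 1 tree
if q then n else if q then n: 1 tree
if q then n else if q then x: 1 tree

if q then if q then n else n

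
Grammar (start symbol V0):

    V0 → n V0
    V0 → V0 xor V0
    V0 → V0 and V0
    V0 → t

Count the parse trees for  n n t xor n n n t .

3

Parse trees for n n t xor n n n t:
  [V0 n [V0 n [V0 [V0 t] xor [V0 n [V0 n [V0 n [V0 t]]]]]]]
  [V0 n [V0 [V0 n [V0 t]] xor [V0 n [V0 n [V0 n [V0 t]]]]]]
  [V0 [V0 n [V0 n [V0 t]]] xor [V0 n [V0 n [V0 n [V0 t]]]]]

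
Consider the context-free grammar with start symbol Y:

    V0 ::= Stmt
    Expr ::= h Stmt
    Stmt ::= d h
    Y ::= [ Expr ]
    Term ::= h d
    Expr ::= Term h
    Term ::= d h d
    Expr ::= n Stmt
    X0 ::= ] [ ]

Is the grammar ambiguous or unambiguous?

Ambiguous

Witness: [ h d h ]

Derivation 1: Y ⇒ [ Expr ] ⇒ [ h Stmt ] ⇒ [ h d h ]
Derivation 2: Y ⇒ [ Expr ] ⇒ [ Term h ] ⇒ [ h d h ]

Two distinct leftmost derivations for the same string.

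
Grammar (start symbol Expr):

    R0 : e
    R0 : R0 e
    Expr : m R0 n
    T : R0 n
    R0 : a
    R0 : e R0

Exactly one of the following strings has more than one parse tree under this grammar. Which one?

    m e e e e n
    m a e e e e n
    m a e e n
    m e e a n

m e e e e n: 8 trees
m a e e e e n: 1 tree
m a e e n: 1 tree
m e e a n: 1 tree

m e e e e n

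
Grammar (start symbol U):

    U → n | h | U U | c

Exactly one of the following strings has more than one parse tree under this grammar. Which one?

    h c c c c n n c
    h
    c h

h c c c c n n c: 429 trees
h: 1 tree
c h: 1 tree

h c c c c n n c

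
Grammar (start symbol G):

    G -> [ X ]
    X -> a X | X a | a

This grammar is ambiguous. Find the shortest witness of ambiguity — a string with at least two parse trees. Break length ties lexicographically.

length 3: no string has ≥2 trees
length 4: [ a a ] has 2 parse trees

Two derivations of [ a a ]:
  G ⇒ [ X ] ⇒ [ a X ] ⇒ [ a a ]
  G ⇒ [ X ] ⇒ [ X a ] ⇒ [ a a ]

[ a a ]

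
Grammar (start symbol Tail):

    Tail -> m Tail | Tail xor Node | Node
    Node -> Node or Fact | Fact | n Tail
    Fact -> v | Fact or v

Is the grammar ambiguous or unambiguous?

Witness: v or v

Derivation 1: Tail ⇒ Node ⇒ Node or Fact ⇒ Fact or Fact ⇒ v or Fact ⇒ v or v
Derivation 2: Tail ⇒ Node ⇒ Fact ⇒ Fact or v ⇒ v or v

Two distinct leftmost derivations for the same string.

Ambiguous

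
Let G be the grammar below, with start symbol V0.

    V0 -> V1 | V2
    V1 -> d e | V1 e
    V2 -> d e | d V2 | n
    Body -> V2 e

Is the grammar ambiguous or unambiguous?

Witness: d e

Derivation 1: V0 ⇒ V1 ⇒ d e
Derivation 2: V0 ⇒ V2 ⇒ d e

Two distinct leftmost derivations for the same string.

Ambiguous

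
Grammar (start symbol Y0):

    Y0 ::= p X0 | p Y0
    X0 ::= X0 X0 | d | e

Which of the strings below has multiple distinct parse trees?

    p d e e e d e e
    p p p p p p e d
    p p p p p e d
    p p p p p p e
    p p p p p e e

p d e e e d e e

p d e e e d e e: 132 trees
p p p p p p e d: 1 tree
p p p p p e d: 1 tree
p p p p p p e: 1 tree
p p p p p e e: 1 tree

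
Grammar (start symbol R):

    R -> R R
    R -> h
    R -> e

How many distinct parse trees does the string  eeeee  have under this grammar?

Parse trees for eeeee (showing first 6 of 14):
  [R [R e] [R [R e] [R [R e] [R [R e] [R e]]]]]
  [R [R e] [R [R e] [R [R [R e] [R e]] [R e]]]]
  [R [R e] [R [R [R e] [R e]] [R [R e] [R e]]]]
  [R [R e] [R [R [R e] [R [R e] [R e]]] [R e]]]
  [R [R e] [R [R [R [R e] [R e]] [R e]] [R e]]]
  [R [R [R e] [R e]] [R [R e] [R [R e] [R e]]]]

14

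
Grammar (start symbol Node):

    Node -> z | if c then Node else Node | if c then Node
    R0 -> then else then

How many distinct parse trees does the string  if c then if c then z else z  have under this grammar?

2

Parse trees for if c then if c then z else z:
  [Node if c then [Node if c then [Node z]] else [Node z]]
  [Node if c then [Node if c then [Node z] else [Node z]]]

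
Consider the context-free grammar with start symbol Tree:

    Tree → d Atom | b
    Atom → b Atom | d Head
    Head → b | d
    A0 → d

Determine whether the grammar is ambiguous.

Only Tree, Atom, Head are reachable from Tree; ignoring the rest: Restricted to the reachable nonterminals, every rule has the form A → t or A → t B, and no two rules for the same A share a first terminal. The grammar encodes a DFA — one run per string.

Unambiguous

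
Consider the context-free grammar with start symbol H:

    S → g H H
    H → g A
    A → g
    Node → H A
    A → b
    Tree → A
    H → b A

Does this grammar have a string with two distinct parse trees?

Unambiguous

(Node, S, Tree are unreachable from H, so their rules don't affect L(H).) Each reachable nonterminal has at most one production per leading terminal, and all productions are right-linear; the derivation is determined token-by-token.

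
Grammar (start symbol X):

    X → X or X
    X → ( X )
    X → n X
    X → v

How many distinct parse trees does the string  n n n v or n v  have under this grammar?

4

Parse trees for n n n v or n v:
  [X [X n [X n [X n [X v]]]] or [X n [X v]]]
  [X n [X [X n [X n [X v]]] or [X n [X v]]]]
  [X n [X n [X [X n [X v]] or [X n [X v]]]]]
  [X n [X n [X n [X [X v] or [X n [X v]]]]]]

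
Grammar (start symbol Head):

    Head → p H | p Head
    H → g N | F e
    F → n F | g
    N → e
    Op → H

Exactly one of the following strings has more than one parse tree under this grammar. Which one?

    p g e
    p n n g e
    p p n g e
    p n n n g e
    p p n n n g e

p g e: 2 trees
p n n g e: 1 tree
p p n g e: 1 tree
p n n n g e: 1 tree
p p n n n g e: 1 tree

p g e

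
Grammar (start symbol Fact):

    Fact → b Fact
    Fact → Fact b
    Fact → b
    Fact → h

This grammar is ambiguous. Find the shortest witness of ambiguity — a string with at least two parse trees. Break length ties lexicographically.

length 1: no string has ≥2 trees
length 2: b b has 2 parse trees

Two derivations of b b:
  Fact ⇒ b Fact ⇒ b b
  Fact ⇒ Fact b ⇒ b b

b b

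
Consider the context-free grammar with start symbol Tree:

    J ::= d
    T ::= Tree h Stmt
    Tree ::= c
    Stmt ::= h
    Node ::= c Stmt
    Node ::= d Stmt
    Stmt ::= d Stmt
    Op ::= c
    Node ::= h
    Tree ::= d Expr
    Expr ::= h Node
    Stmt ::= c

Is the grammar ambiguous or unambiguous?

Unambiguous

Only Tree, Expr, Node, Stmt are reachable from Tree; ignoring the rest: Each reachable nonterminal has at most one production per leading terminal, and all productions are right-linear; the derivation is determined token-by-token.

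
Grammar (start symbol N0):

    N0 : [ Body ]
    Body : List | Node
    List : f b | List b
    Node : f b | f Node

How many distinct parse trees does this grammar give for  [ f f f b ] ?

Parse trees for [ f f f b ]:
  [N0 [ [Body [Node f [Node f [Node f b]]]] ]]

1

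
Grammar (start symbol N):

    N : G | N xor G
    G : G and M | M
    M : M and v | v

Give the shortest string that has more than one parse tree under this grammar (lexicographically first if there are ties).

v and v

length 1: no string has ≥2 trees
length 3: v and v has 2 parse trees

Two derivations of v and v:
  N ⇒ G ⇒ G and M ⇒ M and M ⇒ v and M ⇒ v and v
  N ⇒ G ⇒ M ⇒ M and v ⇒ v and v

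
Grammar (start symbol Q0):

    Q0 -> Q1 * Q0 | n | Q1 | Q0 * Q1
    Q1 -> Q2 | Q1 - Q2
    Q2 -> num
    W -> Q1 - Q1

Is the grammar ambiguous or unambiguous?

Ambiguous

Witness: num * num

Derivation 1: Q0 ⇒ Q1 * Q0 ⇒ Q2 * Q0 ⇒ num * Q0 ⇒ num * Q1 ⇒ num * Q2 ⇒ num * num
Derivation 2: Q0 ⇒ Q0 * Q1 ⇒ Q1 * Q1 ⇒ Q2 * Q1 ⇒ num * Q1 ⇒ num * Q2 ⇒ num * num

Two distinct leftmost derivations for the same string.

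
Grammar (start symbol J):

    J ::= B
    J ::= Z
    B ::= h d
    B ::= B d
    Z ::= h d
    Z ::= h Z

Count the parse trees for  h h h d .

Parse trees for h h h d:
  [J [Z h [Z h [Z h d]]]]

1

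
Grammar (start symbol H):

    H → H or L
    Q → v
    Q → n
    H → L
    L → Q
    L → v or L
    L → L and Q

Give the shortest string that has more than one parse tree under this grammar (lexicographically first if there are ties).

v or n

length 1: no string has ≥2 trees
length 3: v or n has 2 parse trees

Two derivations of v or n:
  H ⇒ H or L ⇒ L or L ⇒ Q or L ⇒ v or L ⇒ v or Q ⇒ v or n
  H ⇒ L ⇒ v or L ⇒ v or Q ⇒ v or n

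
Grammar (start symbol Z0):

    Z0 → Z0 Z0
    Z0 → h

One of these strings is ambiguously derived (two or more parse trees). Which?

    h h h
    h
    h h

h h h

h h h: 2 trees
h: 1 tree
h h: 1 tree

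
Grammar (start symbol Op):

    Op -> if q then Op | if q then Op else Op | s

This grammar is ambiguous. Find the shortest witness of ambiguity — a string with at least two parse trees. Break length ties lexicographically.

if q then if q then s else s

length 1: no string has ≥2 trees
length 4: no string has ≥2 trees
length 6: no string has ≥2 trees
length 7: no string has ≥2 trees
length 9: if q then if q then s else s has 2 parse trees

Two derivations of if q then if q then s else s:
  Op ⇒ if q then Op ⇒ if q then if q then Op else Op ⇒ if q then if q then s else Op ⇒ if q then if q then s else s
  Op ⇒ if q then Op else Op ⇒ if q then if q then Op else Op ⇒ if q then if q then s else Op ⇒ if q then if q then s else s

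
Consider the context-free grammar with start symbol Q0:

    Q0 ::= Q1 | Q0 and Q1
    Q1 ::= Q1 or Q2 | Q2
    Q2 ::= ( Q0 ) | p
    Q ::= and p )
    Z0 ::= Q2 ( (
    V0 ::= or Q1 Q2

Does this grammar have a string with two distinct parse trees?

(Q, Z0, V0 are unreachable from Q0, so their rules don't affect L(Q0).) Q0 → Q0 and Q1 | Q1  ;  Q1 → Q1 or Q2 | Q2  — a left-associative chain with Q2 at the bottom. Each string factors uniquely by precedence.

Unambiguous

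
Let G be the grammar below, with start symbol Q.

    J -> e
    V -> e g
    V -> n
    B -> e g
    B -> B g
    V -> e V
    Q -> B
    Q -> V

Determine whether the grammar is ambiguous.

Witness: e g

Derivation 1: Q ⇒ B ⇒ e g
Derivation 2: Q ⇒ V ⇒ e g

Two distinct leftmost derivations for the same string.

Ambiguous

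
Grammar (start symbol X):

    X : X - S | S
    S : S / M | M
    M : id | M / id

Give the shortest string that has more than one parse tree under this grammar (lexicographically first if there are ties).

id / id

length 1: no string has ≥2 trees
length 3: id / id has 2 parse trees

Two derivations of id / id:
  X ⇒ S ⇒ S / M ⇒ M / M ⇒ id / M ⇒ id / id
  X ⇒ S ⇒ M ⇒ M / id ⇒ id / id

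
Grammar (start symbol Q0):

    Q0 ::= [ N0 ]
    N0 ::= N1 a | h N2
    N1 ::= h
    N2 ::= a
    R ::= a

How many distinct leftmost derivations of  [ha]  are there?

2

Parse trees for [ha]:
  [Q0 [ [N0 [N1 h] a] ]]
  [Q0 [ [N0 h [N2 a]] ]]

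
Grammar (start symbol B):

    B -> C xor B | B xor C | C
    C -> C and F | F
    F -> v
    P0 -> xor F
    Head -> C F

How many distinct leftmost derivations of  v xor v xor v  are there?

4

Parse trees for v xor v xor v:
  [B [C [F v]] xor [B [C [F v]] xor [B [C [F v]]]]]
  [B [C [F v]] xor [B [B [C [F v]]] xor [C [F v]]]]
  [B [B [C [F v]] xor [B [C [F v]]]] xor [C [F v]]]
  [B [B [B [C [F v]]] xor [C [F v]]] xor [C [F v]]]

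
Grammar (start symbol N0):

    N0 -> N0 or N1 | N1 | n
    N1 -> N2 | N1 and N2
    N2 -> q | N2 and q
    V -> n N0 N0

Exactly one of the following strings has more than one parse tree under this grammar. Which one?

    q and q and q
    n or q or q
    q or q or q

q and q and q: 4 trees
n or q or q: 1 tree
q or q or q: 1 tree

q and q and q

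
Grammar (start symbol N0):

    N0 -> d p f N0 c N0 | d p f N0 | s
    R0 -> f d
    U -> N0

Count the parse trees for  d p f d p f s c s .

2

Parse trees for d p f d p f s c s:
  [N0 d p f [N0 d p f [N0 s]] c [N0 s]]
  [N0 d p f [N0 d p f [N0 s] c [N0 s]]]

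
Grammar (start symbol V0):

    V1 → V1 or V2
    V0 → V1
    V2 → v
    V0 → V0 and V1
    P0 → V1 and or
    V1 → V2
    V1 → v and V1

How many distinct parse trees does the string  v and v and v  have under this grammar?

Parse trees for v and v and v:
  [V0 [V1 v and [V1 v and [V1 [V2 v]]]]]
  [V0 [V0 [V1 [V2 v]]] and [V1 v and [V1 [V2 v]]]]
  [V0 [V0 [V1 v and [V1 [V2 v]]]] and [V1 [V2 v]]]
  [V0 [V0 [V0 [V1 [V2 v]]] and [V1 [V2 v]]] and [V1 [V2 v]]]

4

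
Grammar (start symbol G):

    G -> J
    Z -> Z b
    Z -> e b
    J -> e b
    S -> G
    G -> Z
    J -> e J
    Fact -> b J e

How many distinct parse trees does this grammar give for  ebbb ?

Parse trees for ebbb:
  [G [Z [Z [Z e b] b] b]]

1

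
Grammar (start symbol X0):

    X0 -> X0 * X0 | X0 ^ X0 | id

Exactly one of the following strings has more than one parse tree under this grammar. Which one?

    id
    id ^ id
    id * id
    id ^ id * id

id: 1 tree
id ^ id: 1 tree
id * id: 1 tree
id ^ id * id: 2 trees

id ^ id * id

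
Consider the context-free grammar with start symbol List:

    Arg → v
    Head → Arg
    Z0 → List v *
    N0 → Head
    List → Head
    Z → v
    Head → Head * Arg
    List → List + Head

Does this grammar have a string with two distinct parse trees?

Unambiguous

(Z0, Z, N0 are unreachable from List, so their rules don't affect L(List).) List → List + Head | Head  ;  Head → Head * Arg | Arg  — a left-associative chain with Arg at the bottom. Each string factors uniquely by precedence.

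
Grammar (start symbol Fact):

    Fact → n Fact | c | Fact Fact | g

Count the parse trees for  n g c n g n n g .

19

Parse trees for n g c n g n n g (showing first 6 of 19):
  [Fact n [Fact [Fact g] [Fact [Fact c] [Fact n [Fact [Fact g] [Fact n [Fact n [Fact g]]]]]]]]
  [Fact n [Fact [Fact g] [Fact [Fact c] [Fact [Fact n [Fact g]] [Fact n [Fact n [Fact g]]]]]]]
  [Fact n [Fact [Fact g] [Fact [Fact [Fact c] [Fact n [Fact g]]] [Fact n [Fact n [Fact g]]]]]]
  [Fact n [Fact [Fact [Fact g] [Fact c]] [Fact n [Fact [Fact g] [Fact n [Fact n [Fact g]]]]]]]
  [Fact n [Fact [Fact [Fact g] [Fact c]] [Fact [Fact n [Fact g]] [Fact n [Fact n [Fact g]]]]]]
  [Fact n [Fact [Fact [Fact g] [Fact [Fact c] [Fact n [Fact g]]]] [Fact n [Fact n [Fact g]]]]]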